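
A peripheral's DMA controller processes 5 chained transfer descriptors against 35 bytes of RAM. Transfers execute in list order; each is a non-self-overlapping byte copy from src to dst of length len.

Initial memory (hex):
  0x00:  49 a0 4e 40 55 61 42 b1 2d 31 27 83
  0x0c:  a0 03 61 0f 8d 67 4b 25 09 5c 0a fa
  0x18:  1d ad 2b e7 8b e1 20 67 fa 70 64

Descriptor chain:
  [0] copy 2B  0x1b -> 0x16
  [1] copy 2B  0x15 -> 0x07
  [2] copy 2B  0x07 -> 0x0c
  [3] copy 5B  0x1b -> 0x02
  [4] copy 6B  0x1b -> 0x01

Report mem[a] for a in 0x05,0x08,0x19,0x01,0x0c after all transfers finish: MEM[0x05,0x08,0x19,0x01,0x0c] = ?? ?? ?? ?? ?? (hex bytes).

MEM[0x05,0x08,0x19,0x01,0x0c] = 67 e7 ad e7 5c

D0: mem[0x16..0x17] <- [e7 8b]
D1: mem[0x07..0x08] <- [5c e7]
D2: mem[0x0c..0x0d] <- [5c e7]
D3: mem[0x02..0x06] <- [e7 8b e1 20 67]
D4: mem[0x01..0x06] <- [e7 8b e1 20 67 fa]
query mem[0x05]=0x67, mem[0x08]=0xe7, mem[0x19]=0xad, mem[0x01]=0xe7, mem[0x0c]=0x5c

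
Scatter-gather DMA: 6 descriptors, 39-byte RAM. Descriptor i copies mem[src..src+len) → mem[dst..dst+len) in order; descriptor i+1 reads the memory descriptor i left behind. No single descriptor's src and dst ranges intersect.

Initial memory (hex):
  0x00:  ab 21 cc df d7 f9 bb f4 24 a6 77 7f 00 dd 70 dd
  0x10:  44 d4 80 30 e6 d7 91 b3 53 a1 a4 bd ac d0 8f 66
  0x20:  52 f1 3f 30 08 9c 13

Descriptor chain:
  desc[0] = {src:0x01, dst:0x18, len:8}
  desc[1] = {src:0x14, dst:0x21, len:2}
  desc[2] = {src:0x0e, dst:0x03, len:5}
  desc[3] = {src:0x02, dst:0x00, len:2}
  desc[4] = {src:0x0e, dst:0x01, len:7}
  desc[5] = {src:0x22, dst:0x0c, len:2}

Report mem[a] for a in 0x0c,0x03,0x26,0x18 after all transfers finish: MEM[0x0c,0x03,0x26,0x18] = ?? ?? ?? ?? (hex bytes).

MEM[0x0c,0x03,0x26,0x18] = d7 44 13 21

[0] 0x01->0x18 len=8 : 21 cc df d7 f9 bb f4 24
[1] 0x14->0x21 len=2 : e6 d7
[2] 0x0e->0x03 len=5 : 70 dd 44 d4 80
[3] 0x02->0x00 len=2 : cc 70
[4] 0x0e->0x01 len=7 : 70 dd 44 d4 80 30 e6
[5] 0x22->0x0c len=2 : d7 30
query mem[0x0c]=0xd7, mem[0x03]=0x44, mem[0x26]=0x13, mem[0x18]=0x21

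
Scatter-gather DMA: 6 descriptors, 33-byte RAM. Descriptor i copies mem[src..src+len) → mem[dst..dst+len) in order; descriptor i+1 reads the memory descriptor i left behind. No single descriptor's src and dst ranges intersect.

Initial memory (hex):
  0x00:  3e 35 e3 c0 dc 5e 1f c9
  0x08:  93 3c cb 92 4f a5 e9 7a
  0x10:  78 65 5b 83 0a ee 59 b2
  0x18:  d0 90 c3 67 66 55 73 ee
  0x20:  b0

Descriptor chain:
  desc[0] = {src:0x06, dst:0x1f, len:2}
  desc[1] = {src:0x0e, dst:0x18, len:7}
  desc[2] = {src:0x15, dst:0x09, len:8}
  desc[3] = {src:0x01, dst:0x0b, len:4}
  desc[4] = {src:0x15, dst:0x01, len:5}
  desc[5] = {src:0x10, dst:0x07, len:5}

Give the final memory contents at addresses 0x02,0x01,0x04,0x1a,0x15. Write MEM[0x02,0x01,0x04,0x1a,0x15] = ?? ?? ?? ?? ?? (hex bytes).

MEM[0x02,0x01,0x04,0x1a,0x15] = 59 ee e9 78 ee

D0: mem[0x1f..0x20] <- [1f c9]
D1: mem[0x18..0x1e] <- [e9 7a 78 65 5b 83 0a]
D2: mem[0x09..0x10] <- [ee 59 b2 e9 7a 78 65 5b]
D3: mem[0x0b..0x0e] <- [35 e3 c0 dc]
D4: mem[0x01..0x05] <- [ee 59 b2 e9 7a]
D5: mem[0x07..0x0b] <- [5b 65 5b 83 0a]
query mem[0x02]=0x59, mem[0x01]=0xee, mem[0x04]=0xe9, mem[0x1a]=0x78, mem[0x15]=0xee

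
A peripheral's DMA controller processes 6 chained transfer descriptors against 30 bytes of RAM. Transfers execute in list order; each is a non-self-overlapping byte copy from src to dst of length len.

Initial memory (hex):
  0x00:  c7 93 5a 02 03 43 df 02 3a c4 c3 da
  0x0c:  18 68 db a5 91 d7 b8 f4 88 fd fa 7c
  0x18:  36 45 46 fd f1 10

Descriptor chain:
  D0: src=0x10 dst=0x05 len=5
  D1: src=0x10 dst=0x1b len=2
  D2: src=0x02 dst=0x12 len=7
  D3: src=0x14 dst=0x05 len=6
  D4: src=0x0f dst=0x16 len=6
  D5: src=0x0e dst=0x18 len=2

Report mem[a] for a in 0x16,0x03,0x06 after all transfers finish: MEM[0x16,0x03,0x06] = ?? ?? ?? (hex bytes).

#0 dst[0x05+5] := {0x91,0xd7,0xb8,0xf4,0x88}
#1 dst[0x1b+2] := {0x91,0xd7}
#2 dst[0x12+7] := {0x5a,0x02,0x03,0x91,0xd7,0xb8,0xf4}
#3 dst[0x05+6] := {0x03,0x91,0xd7,0xb8,0xf4,0x45}
#4 dst[0x16+6] := {0xa5,0x91,0xd7,0x5a,0x02,0x03}
#5 dst[0x18+2] := {0xdb,0xa5}
query mem[0x16]=0xa5, mem[0x03]=0x02, mem[0x06]=0x91

MEM[0x16,0x03,0x06] = a5 02 91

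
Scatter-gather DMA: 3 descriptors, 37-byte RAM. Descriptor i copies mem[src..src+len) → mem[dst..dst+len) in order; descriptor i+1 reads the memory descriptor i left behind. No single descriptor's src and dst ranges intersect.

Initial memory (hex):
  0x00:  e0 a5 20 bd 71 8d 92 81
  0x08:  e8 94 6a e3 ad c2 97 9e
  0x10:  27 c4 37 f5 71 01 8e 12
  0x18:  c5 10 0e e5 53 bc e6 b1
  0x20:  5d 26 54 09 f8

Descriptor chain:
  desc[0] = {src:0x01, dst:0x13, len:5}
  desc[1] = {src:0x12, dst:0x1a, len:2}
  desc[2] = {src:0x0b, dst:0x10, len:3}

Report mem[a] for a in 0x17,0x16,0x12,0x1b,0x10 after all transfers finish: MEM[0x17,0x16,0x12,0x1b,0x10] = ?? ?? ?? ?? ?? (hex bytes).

[0] 0x01->0x13 len=5 : a5 20 bd 71 8d
[1] 0x12->0x1a len=2 : 37 a5
[2] 0x0b->0x10 len=3 : e3 ad c2
query mem[0x17]=0x8d, mem[0x16]=0x71, mem[0x12]=0xc2, mem[0x1b]=0xa5, mem[0x10]=0xe3

MEM[0x17,0x16,0x12,0x1b,0x10] = 8d 71 c2 a5 e3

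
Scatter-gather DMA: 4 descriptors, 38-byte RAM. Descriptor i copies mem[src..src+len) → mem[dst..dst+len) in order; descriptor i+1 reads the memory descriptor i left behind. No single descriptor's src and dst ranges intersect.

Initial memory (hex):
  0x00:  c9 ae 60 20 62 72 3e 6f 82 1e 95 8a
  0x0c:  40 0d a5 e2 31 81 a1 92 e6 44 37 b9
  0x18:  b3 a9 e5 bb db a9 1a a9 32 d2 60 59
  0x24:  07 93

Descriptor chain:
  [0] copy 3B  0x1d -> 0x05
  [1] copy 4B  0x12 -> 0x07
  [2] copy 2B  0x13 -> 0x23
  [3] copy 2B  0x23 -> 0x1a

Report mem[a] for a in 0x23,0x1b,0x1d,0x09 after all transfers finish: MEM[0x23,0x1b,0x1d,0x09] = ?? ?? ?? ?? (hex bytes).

MEM[0x23,0x1b,0x1d,0x09] = 92 e6 a9 e6

D0: mem[0x05..0x07] <- [a9 1a a9]
D1: mem[0x07..0x0a] <- [a1 92 e6 44]
D2: mem[0x23..0x24] <- [92 e6]
D3: mem[0x1a..0x1b] <- [92 e6]
query mem[0x23]=0x92, mem[0x1b]=0xe6, mem[0x1d]=0xa9, mem[0x09]=0xe6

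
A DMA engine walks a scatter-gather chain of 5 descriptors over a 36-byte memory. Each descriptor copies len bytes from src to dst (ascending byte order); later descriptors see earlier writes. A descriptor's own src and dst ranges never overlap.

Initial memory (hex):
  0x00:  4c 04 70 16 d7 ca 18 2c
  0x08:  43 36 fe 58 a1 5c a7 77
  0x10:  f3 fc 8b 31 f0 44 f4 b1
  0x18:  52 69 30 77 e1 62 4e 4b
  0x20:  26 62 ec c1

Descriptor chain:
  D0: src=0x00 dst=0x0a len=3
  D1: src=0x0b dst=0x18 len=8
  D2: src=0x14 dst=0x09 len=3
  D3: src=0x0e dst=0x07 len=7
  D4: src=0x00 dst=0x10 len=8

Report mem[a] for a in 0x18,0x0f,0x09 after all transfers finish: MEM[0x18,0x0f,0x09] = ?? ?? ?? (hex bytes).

MEM[0x18,0x0f,0x09] = 04 77 f3

#0 dst[0x0a+3] := {0x4c,0x04,0x70}
#1 dst[0x18+8] := {0x04,0x70,0x5c,0xa7,0x77,0xf3,0xfc,0x8b}
#2 dst[0x09+3] := {0xf0,0x44,0xf4}
#3 dst[0x07+7] := {0xa7,0x77,0xf3,0xfc,0x8b,0x31,0xf0}
#4 dst[0x10+8] := {0x4c,0x04,0x70,0x16,0xd7,0xca,0x18,0xa7}
query mem[0x18]=0x04, mem[0x0f]=0x77, mem[0x09]=0xf3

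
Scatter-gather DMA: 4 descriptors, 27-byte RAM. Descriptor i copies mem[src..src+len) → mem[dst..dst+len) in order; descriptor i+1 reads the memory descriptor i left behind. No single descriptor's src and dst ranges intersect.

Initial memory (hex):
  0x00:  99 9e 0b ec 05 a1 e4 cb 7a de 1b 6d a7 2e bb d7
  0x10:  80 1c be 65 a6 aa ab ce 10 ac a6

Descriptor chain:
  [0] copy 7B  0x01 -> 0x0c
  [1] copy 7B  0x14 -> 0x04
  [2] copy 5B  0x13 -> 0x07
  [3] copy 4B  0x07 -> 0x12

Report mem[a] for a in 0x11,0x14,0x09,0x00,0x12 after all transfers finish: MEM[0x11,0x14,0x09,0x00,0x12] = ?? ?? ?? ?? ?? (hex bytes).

MEM[0x11,0x14,0x09,0x00,0x12] = e4 aa aa 99 65

D0: mem[0x0c..0x12] <- [9e 0b ec 05 a1 e4 cb]
D1: mem[0x04..0x0a] <- [a6 aa ab ce 10 ac a6]
D2: mem[0x07..0x0b] <- [65 a6 aa ab ce]
D3: mem[0x12..0x15] <- [65 a6 aa ab]
query mem[0x11]=0xe4, mem[0x14]=0xaa, mem[0x09]=0xaa, mem[0x00]=0x99, mem[0x12]=0x65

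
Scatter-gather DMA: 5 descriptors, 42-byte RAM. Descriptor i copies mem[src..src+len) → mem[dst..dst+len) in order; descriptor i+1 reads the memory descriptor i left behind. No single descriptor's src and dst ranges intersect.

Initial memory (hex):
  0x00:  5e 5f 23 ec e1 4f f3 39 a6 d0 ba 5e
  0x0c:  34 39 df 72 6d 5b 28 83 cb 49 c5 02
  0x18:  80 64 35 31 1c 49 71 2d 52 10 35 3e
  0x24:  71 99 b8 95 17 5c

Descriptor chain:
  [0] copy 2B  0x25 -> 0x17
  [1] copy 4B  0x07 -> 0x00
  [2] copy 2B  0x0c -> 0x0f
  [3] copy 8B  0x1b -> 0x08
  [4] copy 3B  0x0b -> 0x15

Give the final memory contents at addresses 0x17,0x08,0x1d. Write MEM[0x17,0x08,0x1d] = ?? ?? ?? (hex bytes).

#0 dst[0x17+2] := {0x99,0xb8}
#1 dst[0x00+4] := {0x39,0xa6,0xd0,0xba}
#2 dst[0x0f+2] := {0x34,0x39}
#3 dst[0x08+8] := {0x31,0x1c,0x49,0x71,0x2d,0x52,0x10,0x35}
#4 dst[0x15+3] := {0x71,0x2d,0x52}
query mem[0x17]=0x52, mem[0x08]=0x31, mem[0x1d]=0x49

MEM[0x17,0x08,0x1d] = 52 31 49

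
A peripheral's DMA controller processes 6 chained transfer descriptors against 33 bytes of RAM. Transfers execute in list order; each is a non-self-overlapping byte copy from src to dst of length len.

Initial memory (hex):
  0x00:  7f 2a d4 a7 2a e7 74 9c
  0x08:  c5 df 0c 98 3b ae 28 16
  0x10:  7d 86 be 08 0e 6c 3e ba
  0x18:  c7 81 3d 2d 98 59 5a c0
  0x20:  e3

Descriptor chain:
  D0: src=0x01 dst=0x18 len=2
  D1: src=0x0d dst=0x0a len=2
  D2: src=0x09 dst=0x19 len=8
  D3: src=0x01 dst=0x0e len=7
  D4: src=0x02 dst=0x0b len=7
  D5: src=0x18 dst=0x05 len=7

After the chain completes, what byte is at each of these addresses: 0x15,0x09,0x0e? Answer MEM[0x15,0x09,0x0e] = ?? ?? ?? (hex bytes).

MEM[0x15,0x09,0x0e] = 6c 3b e7

#0 dst[0x18+2] := {0x2a,0xd4}
#1 dst[0x0a+2] := {0xae,0x28}
#2 dst[0x19+8] := {0xdf,0xae,0x28,0x3b,0xae,0x28,0x16,0x7d}
#3 dst[0x0e+7] := {0x2a,0xd4,0xa7,0x2a,0xe7,0x74,0x9c}
#4 dst[0x0b+7] := {0xd4,0xa7,0x2a,0xe7,0x74,0x9c,0xc5}
#5 dst[0x05+7] := {0x2a,0xdf,0xae,0x28,0x3b,0xae,0x28}
query mem[0x15]=0x6c, mem[0x09]=0x3b, mem[0x0e]=0xe7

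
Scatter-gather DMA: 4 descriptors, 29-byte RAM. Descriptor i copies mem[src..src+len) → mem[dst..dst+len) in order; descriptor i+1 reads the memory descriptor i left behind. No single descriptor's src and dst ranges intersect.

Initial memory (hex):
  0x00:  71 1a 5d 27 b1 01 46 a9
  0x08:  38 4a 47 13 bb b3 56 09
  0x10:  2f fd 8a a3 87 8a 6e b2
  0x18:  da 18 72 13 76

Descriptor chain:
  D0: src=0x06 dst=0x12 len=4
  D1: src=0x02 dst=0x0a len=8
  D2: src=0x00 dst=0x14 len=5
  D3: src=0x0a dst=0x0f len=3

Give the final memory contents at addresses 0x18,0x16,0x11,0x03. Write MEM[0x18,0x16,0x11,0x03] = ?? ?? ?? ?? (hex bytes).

MEM[0x18,0x16,0x11,0x03] = b1 5d b1 27

[0] 0x06->0x12 len=4 : 46 a9 38 4a
[1] 0x02->0x0a len=8 : 5d 27 b1 01 46 a9 38 4a
[2] 0x00->0x14 len=5 : 71 1a 5d 27 b1
[3] 0x0a->0x0f len=3 : 5d 27 b1
query mem[0x18]=0xb1, mem[0x16]=0x5d, mem[0x11]=0xb1, mem[0x03]=0x27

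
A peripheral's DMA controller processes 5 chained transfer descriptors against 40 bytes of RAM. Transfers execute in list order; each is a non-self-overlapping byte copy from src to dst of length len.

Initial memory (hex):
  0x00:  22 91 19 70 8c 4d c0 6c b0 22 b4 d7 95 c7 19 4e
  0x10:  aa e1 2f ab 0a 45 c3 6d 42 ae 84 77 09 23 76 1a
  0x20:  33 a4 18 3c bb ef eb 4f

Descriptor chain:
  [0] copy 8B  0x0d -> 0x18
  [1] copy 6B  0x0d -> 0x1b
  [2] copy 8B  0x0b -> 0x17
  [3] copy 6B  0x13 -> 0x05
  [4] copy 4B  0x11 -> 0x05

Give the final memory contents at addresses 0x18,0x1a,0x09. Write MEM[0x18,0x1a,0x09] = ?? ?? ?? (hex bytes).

[0] 0x0d->0x18 len=8 : c7 19 4e aa e1 2f ab 0a
[1] 0x0d->0x1b len=6 : c7 19 4e aa e1 2f
[2] 0x0b->0x17 len=8 : d7 95 c7 19 4e aa e1 2f
[3] 0x13->0x05 len=6 : ab 0a 45 c3 d7 95
[4] 0x11->0x05 len=4 : e1 2f ab 0a
query mem[0x18]=0x95, mem[0x1a]=0x19, mem[0x09]=0xd7

MEM[0x18,0x1a,0x09] = 95 19 d7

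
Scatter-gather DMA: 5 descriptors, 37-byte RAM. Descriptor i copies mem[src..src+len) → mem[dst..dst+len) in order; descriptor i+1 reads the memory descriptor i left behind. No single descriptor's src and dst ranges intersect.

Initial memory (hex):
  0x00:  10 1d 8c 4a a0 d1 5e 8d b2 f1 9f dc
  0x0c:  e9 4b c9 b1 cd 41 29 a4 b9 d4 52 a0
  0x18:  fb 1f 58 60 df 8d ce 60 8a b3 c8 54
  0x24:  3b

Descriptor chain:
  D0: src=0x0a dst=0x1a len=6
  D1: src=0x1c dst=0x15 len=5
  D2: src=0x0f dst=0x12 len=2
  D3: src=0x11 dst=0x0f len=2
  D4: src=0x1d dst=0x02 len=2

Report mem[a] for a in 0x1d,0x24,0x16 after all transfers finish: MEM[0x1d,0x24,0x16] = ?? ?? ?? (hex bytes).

D0: mem[0x1a..0x1f] <- [9f dc e9 4b c9 b1]
D1: mem[0x15..0x19] <- [e9 4b c9 b1 8a]
D2: mem[0x12..0x13] <- [b1 cd]
D3: mem[0x0f..0x10] <- [41 b1]
D4: mem[0x02..0x03] <- [4b c9]
query mem[0x1d]=0x4b, mem[0x24]=0x3b, mem[0x16]=0x4b

MEM[0x1d,0x24,0x16] = 4b 3b 4b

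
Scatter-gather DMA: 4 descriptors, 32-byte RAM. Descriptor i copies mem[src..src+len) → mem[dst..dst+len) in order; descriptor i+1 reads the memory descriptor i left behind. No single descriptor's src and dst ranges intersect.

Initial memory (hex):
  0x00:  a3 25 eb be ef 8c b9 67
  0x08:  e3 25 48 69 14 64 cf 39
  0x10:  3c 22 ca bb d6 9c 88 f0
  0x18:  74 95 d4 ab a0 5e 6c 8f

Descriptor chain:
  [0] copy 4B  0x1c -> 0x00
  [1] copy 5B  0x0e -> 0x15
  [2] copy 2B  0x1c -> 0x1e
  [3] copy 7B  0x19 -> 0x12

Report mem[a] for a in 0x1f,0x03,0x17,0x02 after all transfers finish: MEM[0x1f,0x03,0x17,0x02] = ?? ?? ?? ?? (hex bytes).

[0] 0x1c->0x00 len=4 : a0 5e 6c 8f
[1] 0x0e->0x15 len=5 : cf 39 3c 22 ca
[2] 0x1c->0x1e len=2 : a0 5e
[3] 0x19->0x12 len=7 : ca d4 ab a0 5e a0 5e
query mem[0x1f]=0x5e, mem[0x03]=0x8f, mem[0x17]=0xa0, mem[0x02]=0x6c

MEM[0x1f,0x03,0x17,0x02] = 5e 8f a0 6c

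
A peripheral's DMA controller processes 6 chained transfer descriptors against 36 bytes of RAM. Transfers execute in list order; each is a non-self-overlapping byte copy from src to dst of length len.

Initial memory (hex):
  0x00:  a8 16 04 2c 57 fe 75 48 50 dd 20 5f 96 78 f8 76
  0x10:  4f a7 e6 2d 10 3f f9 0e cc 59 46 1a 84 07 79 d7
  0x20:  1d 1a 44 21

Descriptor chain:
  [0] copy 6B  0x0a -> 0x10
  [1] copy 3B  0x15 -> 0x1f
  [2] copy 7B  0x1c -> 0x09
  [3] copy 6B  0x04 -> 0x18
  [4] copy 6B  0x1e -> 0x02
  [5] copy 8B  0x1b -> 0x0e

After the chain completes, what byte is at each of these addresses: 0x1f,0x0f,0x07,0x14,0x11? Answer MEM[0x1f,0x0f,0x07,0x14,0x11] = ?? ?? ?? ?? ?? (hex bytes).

  after D0: wrote 6B at 0x10 = 205f9678f876
  after D1: wrote 3B at 0x1f = 76f90e
  after D2: wrote 7B at 0x09 = 84077976f90e44
  after D3: wrote 6B at 0x18 = 57fe75485084
  after D4: wrote 6B at 0x02 = 7976f90e4421
  after D5: wrote 8B at 0x0e = 4850847976f90e44
query mem[0x1f]=0x76, mem[0x0f]=0x50, mem[0x07]=0x21, mem[0x14]=0x0e, mem[0x11]=0x79

MEM[0x1f,0x0f,0x07,0x14,0x11] = 76 50 21 0e 79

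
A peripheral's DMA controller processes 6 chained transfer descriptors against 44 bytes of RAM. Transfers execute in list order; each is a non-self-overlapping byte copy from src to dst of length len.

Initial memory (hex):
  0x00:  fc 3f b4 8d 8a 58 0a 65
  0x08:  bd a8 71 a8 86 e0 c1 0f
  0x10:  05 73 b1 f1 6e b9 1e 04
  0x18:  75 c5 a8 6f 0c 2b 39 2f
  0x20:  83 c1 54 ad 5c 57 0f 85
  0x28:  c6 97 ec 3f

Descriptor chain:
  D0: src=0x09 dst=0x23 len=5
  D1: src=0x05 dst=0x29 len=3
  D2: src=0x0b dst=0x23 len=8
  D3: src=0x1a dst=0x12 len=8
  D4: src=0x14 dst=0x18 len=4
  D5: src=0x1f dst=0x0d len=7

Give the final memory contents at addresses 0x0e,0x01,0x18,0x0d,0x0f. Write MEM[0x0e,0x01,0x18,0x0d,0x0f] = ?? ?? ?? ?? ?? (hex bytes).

[0] 0x09->0x23 len=5 : a8 71 a8 86 e0
[1] 0x05->0x29 len=3 : 58 0a 65
[2] 0x0b->0x23 len=8 : a8 86 e0 c1 0f 05 73 b1
[3] 0x1a->0x12 len=8 : a8 6f 0c 2b 39 2f 83 c1
[4] 0x14->0x18 len=4 : 0c 2b 39 2f
[5] 0x1f->0x0d len=7 : 2f 83 c1 54 a8 86 e0
query mem[0x0e]=0x83, mem[0x01]=0x3f, mem[0x18]=0x0c, mem[0x0d]=0x2f, mem[0x0f]=0xc1

MEM[0x0e,0x01,0x18,0x0d,0x0f] = 83 3f 0c 2f c1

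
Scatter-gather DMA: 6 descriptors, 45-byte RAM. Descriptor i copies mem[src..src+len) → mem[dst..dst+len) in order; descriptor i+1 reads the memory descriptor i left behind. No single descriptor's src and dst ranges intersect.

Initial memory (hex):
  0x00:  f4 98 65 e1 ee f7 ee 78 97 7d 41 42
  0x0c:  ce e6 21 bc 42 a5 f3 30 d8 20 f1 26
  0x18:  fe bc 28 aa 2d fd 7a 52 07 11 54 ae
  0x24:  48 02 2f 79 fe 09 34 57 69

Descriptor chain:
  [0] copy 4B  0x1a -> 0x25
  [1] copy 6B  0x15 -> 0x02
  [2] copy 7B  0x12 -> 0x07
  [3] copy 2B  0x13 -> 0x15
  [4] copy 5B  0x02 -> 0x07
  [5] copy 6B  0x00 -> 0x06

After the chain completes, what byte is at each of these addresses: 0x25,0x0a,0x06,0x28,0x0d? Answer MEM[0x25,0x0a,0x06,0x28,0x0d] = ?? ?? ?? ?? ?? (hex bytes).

MEM[0x25,0x0a,0x06,0x28,0x0d] = 28 26 f4 fd fe

D0: mem[0x25..0x28] <- [28 aa 2d fd]
D1: mem[0x02..0x07] <- [20 f1 26 fe bc 28]
D2: mem[0x07..0x0d] <- [f3 30 d8 20 f1 26 fe]
D3: mem[0x15..0x16] <- [30 d8]
D4: mem[0x07..0x0b] <- [20 f1 26 fe bc]
D5: mem[0x06..0x0b] <- [f4 98 20 f1 26 fe]
query mem[0x25]=0x28, mem[0x0a]=0x26, mem[0x06]=0xf4, mem[0x28]=0xfd, mem[0x0d]=0xfe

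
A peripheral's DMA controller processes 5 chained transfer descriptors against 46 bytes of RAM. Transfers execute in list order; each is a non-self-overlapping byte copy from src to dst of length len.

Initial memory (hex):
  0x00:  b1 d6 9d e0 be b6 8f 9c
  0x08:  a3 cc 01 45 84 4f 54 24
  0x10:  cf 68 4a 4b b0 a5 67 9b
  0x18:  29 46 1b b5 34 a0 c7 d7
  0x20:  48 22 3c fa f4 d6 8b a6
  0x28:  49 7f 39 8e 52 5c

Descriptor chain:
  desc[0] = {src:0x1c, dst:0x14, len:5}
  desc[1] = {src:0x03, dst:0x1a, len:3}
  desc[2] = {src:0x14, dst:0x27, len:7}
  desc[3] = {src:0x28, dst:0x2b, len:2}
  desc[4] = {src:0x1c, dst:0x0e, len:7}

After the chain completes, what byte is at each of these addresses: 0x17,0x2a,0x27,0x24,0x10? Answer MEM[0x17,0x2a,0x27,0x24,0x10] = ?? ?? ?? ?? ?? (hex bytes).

#0 dst[0x14+5] := {0x34,0xa0,0xc7,0xd7,0x48}
#1 dst[0x1a+3] := {0xe0,0xbe,0xb6}
#2 dst[0x27+7] := {0x34,0xa0,0xc7,0xd7,0x48,0x46,0xe0}
#3 dst[0x2b+2] := {0xa0,0xc7}
#4 dst[0x0e+7] := {0xb6,0xa0,0xc7,0xd7,0x48,0x22,0x3c}
query mem[0x17]=0xd7, mem[0x2a]=0xd7, mem[0x27]=0x34, mem[0x24]=0xf4, mem[0x10]=0xc7

MEM[0x17,0x2a,0x27,0x24,0x10] = d7 d7 34 f4 c7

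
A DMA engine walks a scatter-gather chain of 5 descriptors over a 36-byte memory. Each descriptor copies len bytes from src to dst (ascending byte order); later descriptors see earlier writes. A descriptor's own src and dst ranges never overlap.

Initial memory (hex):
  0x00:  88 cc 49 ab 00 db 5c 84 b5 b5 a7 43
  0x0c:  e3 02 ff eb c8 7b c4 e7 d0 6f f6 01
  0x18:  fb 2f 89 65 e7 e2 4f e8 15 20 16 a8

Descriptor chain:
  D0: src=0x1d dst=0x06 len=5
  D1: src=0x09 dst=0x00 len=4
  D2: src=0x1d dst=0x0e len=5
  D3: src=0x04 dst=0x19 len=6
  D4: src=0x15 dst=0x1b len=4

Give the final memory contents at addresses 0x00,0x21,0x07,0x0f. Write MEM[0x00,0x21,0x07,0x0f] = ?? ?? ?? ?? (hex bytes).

MEM[0x00,0x21,0x07,0x0f] = 15 20 4f 4f

D0: mem[0x06..0x0a] <- [e2 4f e8 15 20]
D1: mem[0x00..0x03] <- [15 20 43 e3]
D2: mem[0x0e..0x12] <- [e2 4f e8 15 20]
D3: mem[0x19..0x1e] <- [00 db e2 4f e8 15]
D4: mem[0x1b..0x1e] <- [6f f6 01 fb]
query mem[0x00]=0x15, mem[0x21]=0x20, mem[0x07]=0x4f, mem[0x0f]=0x4f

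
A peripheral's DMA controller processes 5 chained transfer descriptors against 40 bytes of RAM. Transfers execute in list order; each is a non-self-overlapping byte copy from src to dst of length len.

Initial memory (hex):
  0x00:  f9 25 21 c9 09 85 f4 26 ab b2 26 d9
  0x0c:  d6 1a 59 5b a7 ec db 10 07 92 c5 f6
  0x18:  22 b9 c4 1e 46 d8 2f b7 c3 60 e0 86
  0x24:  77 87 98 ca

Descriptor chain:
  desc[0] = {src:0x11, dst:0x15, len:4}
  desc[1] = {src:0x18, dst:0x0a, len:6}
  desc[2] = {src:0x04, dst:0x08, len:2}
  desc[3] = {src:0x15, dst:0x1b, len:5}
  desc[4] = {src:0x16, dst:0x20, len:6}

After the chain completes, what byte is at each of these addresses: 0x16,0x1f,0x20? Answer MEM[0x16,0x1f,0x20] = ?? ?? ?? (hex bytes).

MEM[0x16,0x1f,0x20] = db b9 db

[0] 0x11->0x15 len=4 : ec db 10 07
[1] 0x18->0x0a len=6 : 07 b9 c4 1e 46 d8
[2] 0x04->0x08 len=2 : 09 85
[3] 0x15->0x1b len=5 : ec db 10 07 b9
[4] 0x16->0x20 len=6 : db 10 07 b9 c4 ec
query mem[0x16]=0xdb, mem[0x1f]=0xb9, mem[0x20]=0xdb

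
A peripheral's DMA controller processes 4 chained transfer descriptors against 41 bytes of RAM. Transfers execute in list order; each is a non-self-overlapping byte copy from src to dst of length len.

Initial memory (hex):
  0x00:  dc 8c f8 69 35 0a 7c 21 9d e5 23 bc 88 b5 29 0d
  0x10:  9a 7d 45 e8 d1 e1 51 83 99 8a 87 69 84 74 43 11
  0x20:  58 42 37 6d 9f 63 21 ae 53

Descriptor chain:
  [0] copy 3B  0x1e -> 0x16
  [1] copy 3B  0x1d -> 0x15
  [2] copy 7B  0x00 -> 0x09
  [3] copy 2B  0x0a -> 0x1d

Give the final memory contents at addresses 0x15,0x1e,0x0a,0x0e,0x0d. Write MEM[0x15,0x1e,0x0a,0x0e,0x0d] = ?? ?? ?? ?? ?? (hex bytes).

MEM[0x15,0x1e,0x0a,0x0e,0x0d] = 74 f8 8c 0a 35

  after D0: wrote 3B at 0x16 = 431158
  after D1: wrote 3B at 0x15 = 744311
  after D2: wrote 7B at 0x09 = dc8cf869350a7c
  after D3: wrote 2B at 0x1d = 8cf8
query mem[0x15]=0x74, mem[0x1e]=0xf8, mem[0x0a]=0x8c, mem[0x0e]=0x0a, mem[0x0d]=0x35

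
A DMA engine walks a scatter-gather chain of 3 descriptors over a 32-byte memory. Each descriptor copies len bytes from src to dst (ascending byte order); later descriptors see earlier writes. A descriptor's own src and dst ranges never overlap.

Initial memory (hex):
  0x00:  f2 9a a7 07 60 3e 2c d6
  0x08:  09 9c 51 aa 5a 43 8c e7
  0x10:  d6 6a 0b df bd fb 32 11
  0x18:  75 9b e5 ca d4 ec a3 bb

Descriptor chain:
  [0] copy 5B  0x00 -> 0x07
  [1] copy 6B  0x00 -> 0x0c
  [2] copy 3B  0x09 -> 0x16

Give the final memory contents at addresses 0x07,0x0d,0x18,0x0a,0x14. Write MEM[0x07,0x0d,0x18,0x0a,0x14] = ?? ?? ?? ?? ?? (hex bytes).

  after D0: wrote 5B at 0x07 = f29aa70760
  after D1: wrote 6B at 0x0c = f29aa707603e
  after D2: wrote 3B at 0x16 = a70760
query mem[0x07]=0xf2, mem[0x0d]=0x9a, mem[0x18]=0x60, mem[0x0a]=0x07, mem[0x14]=0xbd

MEM[0x07,0x0d,0x18,0x0a,0x14] = f2 9a 60 07 bd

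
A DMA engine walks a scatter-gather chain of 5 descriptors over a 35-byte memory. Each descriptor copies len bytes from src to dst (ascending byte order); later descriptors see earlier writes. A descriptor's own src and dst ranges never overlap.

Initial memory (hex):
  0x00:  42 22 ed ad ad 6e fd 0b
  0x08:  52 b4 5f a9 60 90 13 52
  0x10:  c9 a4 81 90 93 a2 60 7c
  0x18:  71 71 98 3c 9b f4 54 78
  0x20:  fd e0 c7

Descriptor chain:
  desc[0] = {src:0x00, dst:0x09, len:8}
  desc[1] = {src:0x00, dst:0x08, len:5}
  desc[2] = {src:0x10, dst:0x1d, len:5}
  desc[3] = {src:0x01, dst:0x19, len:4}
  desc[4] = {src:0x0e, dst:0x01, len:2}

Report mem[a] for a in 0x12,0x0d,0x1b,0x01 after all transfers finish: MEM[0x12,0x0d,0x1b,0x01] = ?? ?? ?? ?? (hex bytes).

MEM[0x12,0x0d,0x1b,0x01] = 81 ad ad 6e

#0 dst[0x09+8] := {0x42,0x22,0xed,0xad,0xad,0x6e,0xfd,0x0b}
#1 dst[0x08+5] := {0x42,0x22,0xed,0xad,0xad}
#2 dst[0x1d+5] := {0x0b,0xa4,0x81,0x90,0x93}
#3 dst[0x19+4] := {0x22,0xed,0xad,0xad}
#4 dst[0x01+2] := {0x6e,0xfd}
query mem[0x12]=0x81, mem[0x0d]=0xad, mem[0x1b]=0xad, mem[0x01]=0x6e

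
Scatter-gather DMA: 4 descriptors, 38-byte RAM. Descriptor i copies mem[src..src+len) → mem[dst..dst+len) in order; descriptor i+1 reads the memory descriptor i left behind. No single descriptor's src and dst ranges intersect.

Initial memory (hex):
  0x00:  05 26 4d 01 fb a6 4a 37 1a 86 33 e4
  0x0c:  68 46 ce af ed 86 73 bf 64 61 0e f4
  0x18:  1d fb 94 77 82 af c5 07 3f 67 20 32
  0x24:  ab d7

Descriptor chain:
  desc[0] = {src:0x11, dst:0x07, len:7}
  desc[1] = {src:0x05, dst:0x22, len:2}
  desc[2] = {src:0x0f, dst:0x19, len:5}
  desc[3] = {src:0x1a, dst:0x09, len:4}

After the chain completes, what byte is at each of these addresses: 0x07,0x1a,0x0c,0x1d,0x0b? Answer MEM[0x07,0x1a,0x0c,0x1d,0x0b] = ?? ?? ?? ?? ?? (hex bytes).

[0] 0x11->0x07 len=7 : 86 73 bf 64 61 0e f4
[1] 0x05->0x22 len=2 : a6 4a
[2] 0x0f->0x19 len=5 : af ed 86 73 bf
[3] 0x1a->0x09 len=4 : ed 86 73 bf
query mem[0x07]=0x86, mem[0x1a]=0xed, mem[0x0c]=0xbf, mem[0x1d]=0xbf, mem[0x0b]=0x73

MEM[0x07,0x1a,0x0c,0x1d,0x0b] = 86 ed bf bf 73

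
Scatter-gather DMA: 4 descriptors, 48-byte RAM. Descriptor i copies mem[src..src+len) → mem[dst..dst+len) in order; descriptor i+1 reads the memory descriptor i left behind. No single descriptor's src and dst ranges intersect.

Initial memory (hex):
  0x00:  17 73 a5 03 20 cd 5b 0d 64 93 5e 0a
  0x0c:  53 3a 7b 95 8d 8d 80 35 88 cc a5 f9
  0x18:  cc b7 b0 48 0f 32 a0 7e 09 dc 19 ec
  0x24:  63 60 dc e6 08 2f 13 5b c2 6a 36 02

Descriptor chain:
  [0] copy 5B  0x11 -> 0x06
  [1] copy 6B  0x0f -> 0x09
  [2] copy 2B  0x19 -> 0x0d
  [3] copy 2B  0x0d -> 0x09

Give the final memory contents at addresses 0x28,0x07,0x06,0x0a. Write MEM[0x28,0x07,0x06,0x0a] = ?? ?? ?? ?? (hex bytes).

MEM[0x28,0x07,0x06,0x0a] = 08 80 8d b0

D0: mem[0x06..0x0a] <- [8d 80 35 88 cc]
D1: mem[0x09..0x0e] <- [95 8d 8d 80 35 88]
D2: mem[0x0d..0x0e] <- [b7 b0]
D3: mem[0x09..0x0a] <- [b7 b0]
query mem[0x28]=0x08, mem[0x07]=0x80, mem[0x06]=0x8d, mem[0x0a]=0xb0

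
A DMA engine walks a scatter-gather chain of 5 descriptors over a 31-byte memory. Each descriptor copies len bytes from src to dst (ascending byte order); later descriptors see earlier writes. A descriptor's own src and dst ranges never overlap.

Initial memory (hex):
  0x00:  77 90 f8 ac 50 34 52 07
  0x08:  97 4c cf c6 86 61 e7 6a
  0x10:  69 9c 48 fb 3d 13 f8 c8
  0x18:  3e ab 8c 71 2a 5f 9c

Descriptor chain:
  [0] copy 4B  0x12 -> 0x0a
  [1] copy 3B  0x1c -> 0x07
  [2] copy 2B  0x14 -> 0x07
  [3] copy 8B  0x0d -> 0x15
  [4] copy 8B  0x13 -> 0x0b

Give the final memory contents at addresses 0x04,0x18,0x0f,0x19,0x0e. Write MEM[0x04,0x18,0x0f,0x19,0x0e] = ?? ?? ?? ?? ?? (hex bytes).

MEM[0x04,0x18,0x0f,0x19,0x0e] = 50 69 6a 9c e7

[0] 0x12->0x0a len=4 : 48 fb 3d 13
[1] 0x1c->0x07 len=3 : 2a 5f 9c
[2] 0x14->0x07 len=2 : 3d 13
[3] 0x0d->0x15 len=8 : 13 e7 6a 69 9c 48 fb 3d
[4] 0x13->0x0b len=8 : fb 3d 13 e7 6a 69 9c 48
query mem[0x04]=0x50, mem[0x18]=0x69, mem[0x0f]=0x6a, mem[0x19]=0x9c, mem[0x0e]=0xe7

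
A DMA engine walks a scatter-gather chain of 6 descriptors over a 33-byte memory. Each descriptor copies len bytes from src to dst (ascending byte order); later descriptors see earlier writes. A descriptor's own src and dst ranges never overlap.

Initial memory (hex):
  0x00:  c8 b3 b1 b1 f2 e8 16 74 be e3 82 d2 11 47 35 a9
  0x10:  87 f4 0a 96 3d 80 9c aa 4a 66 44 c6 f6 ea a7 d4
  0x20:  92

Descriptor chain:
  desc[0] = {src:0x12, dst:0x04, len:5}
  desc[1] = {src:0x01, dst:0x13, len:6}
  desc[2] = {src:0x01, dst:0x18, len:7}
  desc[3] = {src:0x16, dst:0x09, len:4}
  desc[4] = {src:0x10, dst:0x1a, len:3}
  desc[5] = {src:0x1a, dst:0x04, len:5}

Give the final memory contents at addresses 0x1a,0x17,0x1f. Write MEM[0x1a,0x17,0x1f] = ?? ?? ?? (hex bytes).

MEM[0x1a,0x17,0x1f] = 87 96 d4

  after D0: wrote 5B at 0x04 = 0a963d809c
  after D1: wrote 6B at 0x13 = b3b1b10a963d
  after D2: wrote 7B at 0x18 = b3b1b10a963d80
  after D3: wrote 4B at 0x09 = 0a96b3b1
  after D4: wrote 3B at 0x1a = 87f40a
  after D5: wrote 5B at 0x04 = 87f40a3d80
query mem[0x1a]=0x87, mem[0x17]=0x96, mem[0x1f]=0xd4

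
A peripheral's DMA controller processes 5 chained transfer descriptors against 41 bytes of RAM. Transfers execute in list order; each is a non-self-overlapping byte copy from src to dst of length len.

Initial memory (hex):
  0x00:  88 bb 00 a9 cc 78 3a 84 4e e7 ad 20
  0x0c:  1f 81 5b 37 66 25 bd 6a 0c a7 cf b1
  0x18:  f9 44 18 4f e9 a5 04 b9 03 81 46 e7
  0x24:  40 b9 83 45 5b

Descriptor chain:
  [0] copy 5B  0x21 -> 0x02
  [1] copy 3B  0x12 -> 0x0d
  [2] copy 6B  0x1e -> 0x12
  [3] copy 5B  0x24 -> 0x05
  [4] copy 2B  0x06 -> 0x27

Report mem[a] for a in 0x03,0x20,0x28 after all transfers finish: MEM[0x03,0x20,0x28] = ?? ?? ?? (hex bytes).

#0 dst[0x02+5] := {0x81,0x46,0xe7,0x40,0xb9}
#1 dst[0x0d+3] := {0xbd,0x6a,0x0c}
#2 dst[0x12+6] := {0x04,0xb9,0x03,0x81,0x46,0xe7}
#3 dst[0x05+5] := {0x40,0xb9,0x83,0x45,0x5b}
#4 dst[0x27+2] := {0xb9,0x83}
query mem[0x03]=0x46, mem[0x20]=0x03, mem[0x28]=0x83

MEM[0x03,0x20,0x28] = 46 03 83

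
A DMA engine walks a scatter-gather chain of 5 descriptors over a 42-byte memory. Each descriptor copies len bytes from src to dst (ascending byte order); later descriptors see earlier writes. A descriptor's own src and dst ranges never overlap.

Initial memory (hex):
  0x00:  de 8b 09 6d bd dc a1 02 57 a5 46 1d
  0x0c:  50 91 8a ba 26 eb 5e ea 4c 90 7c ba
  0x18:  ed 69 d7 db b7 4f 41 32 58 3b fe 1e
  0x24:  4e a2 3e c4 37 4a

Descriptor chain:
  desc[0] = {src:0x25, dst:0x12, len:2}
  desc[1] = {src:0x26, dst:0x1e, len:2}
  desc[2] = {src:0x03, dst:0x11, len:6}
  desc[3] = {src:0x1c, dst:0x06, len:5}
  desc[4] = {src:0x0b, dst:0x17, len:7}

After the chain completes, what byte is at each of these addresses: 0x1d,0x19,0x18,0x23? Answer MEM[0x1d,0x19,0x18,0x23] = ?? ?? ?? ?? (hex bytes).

#0 dst[0x12+2] := {0xa2,0x3e}
#1 dst[0x1e+2] := {0x3e,0xc4}
#2 dst[0x11+6] := {0x6d,0xbd,0xdc,0xa1,0x02,0x57}
#3 dst[0x06+5] := {0xb7,0x4f,0x3e,0xc4,0x58}
#4 dst[0x17+7] := {0x1d,0x50,0x91,0x8a,0xba,0x26,0x6d}
query mem[0x1d]=0x6d, mem[0x19]=0x91, mem[0x18]=0x50, mem[0x23]=0x1e

MEM[0x1d,0x19,0x18,0x23] = 6d 91 50 1e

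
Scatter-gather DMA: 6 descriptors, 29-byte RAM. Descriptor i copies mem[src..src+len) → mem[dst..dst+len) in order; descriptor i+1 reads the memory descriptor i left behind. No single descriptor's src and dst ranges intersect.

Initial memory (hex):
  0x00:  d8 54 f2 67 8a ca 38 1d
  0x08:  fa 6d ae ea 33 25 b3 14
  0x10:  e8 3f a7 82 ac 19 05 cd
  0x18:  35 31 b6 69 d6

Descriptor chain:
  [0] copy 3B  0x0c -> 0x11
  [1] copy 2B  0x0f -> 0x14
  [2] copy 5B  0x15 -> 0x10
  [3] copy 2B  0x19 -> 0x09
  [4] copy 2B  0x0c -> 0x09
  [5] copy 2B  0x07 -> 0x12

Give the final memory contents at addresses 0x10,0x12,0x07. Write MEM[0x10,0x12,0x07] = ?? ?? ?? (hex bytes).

#0 dst[0x11+3] := {0x33,0x25,0xb3}
#1 dst[0x14+2] := {0x14,0xe8}
#2 dst[0x10+5] := {0xe8,0x05,0xcd,0x35,0x31}
#3 dst[0x09+2] := {0x31,0xb6}
#4 dst[0x09+2] := {0x33,0x25}
#5 dst[0x12+2] := {0x1d,0xfa}
query mem[0x10]=0xe8, mem[0x12]=0x1d, mem[0x07]=0x1d

MEM[0x10,0x12,0x07] = e8 1d 1d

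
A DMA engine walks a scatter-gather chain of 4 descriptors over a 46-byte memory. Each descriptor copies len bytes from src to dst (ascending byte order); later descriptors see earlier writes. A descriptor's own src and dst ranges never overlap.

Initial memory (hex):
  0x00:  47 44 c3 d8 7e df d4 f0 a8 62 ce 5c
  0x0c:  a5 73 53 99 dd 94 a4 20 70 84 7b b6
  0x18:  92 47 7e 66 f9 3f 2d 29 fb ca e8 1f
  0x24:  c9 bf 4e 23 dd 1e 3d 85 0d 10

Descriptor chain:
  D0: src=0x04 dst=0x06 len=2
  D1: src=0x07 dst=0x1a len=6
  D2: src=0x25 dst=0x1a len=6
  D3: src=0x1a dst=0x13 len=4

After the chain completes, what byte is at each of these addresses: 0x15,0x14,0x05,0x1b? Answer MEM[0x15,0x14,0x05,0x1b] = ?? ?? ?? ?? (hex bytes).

[0] 0x04->0x06 len=2 : 7e df
[1] 0x07->0x1a len=6 : df a8 62 ce 5c a5
[2] 0x25->0x1a len=6 : bf 4e 23 dd 1e 3d
[3] 0x1a->0x13 len=4 : bf 4e 23 dd
query mem[0x15]=0x23, mem[0x14]=0x4e, mem[0x05]=0xdf, mem[0x1b]=0x4e

MEM[0x15,0x14,0x05,0x1b] = 23 4e df 4e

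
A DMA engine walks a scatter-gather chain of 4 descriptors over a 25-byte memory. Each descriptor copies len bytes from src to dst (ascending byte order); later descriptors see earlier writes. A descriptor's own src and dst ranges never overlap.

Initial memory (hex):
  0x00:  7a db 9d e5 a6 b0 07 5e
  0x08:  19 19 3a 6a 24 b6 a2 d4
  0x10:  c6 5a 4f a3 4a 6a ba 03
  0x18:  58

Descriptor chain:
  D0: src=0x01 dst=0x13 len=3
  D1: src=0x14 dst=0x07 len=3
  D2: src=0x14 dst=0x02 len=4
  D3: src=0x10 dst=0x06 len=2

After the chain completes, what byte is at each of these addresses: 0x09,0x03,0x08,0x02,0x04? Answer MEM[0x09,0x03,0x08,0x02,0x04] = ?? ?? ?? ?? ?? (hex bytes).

MEM[0x09,0x03,0x08,0x02,0x04] = ba e5 e5 9d ba

#0 dst[0x13+3] := {0xdb,0x9d,0xe5}
#1 dst[0x07+3] := {0x9d,0xe5,0xba}
#2 dst[0x02+4] := {0x9d,0xe5,0xba,0x03}
#3 dst[0x06+2] := {0xc6,0x5a}
query mem[0x09]=0xba, mem[0x03]=0xe5, mem[0x08]=0xe5, mem[0x02]=0x9d, mem[0x04]=0xba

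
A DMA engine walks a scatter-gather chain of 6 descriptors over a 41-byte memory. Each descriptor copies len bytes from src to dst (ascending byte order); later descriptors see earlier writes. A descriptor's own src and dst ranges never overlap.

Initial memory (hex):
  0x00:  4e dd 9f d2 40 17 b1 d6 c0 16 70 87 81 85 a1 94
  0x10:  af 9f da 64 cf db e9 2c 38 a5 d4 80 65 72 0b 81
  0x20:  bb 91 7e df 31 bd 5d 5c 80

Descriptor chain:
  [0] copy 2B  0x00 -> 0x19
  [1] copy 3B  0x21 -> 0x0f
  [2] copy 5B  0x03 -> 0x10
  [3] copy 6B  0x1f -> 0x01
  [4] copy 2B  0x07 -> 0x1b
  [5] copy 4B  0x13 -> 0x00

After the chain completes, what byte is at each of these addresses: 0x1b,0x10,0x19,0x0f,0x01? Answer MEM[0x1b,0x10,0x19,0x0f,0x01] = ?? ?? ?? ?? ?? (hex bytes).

  after D0: wrote 2B at 0x19 = 4edd
  after D1: wrote 3B at 0x0f = 917edf
  after D2: wrote 5B at 0x10 = d24017b1d6
  after D3: wrote 6B at 0x01 = 81bb917edf31
  after D4: wrote 2B at 0x1b = d6c0
  after D5: wrote 4B at 0x00 = b1d6dbe9
query mem[0x1b]=0xd6, mem[0x10]=0xd2, mem[0x19]=0x4e, mem[0x0f]=0x91, mem[0x01]=0xd6

MEM[0x1b,0x10,0x19,0x0f,0x01] = d6 d2 4e 91 d6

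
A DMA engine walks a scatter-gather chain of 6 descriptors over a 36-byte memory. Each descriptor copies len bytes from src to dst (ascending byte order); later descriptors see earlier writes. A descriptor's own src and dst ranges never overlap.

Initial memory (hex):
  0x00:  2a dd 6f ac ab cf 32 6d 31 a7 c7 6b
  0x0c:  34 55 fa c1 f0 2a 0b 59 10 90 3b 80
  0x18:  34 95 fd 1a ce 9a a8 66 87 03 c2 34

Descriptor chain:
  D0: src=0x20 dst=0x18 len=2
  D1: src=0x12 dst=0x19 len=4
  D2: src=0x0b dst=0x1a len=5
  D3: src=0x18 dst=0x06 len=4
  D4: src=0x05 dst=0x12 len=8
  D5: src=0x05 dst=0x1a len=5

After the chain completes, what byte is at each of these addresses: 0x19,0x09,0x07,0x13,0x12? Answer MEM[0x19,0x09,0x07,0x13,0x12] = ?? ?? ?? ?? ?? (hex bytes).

MEM[0x19,0x09,0x07,0x13,0x12] = 34 34 0b 87 cf

#0 dst[0x18+2] := {0x87,0x03}
#1 dst[0x19+4] := {0x0b,0x59,0x10,0x90}
#2 dst[0x1a+5] := {0x6b,0x34,0x55,0xfa,0xc1}
#3 dst[0x06+4] := {0x87,0x0b,0x6b,0x34}
#4 dst[0x12+8] := {0xcf,0x87,0x0b,0x6b,0x34,0xc7,0x6b,0x34}
#5 dst[0x1a+5] := {0xcf,0x87,0x0b,0x6b,0x34}
query mem[0x19]=0x34, mem[0x09]=0x34, mem[0x07]=0x0b, mem[0x13]=0x87, mem[0x12]=0xcf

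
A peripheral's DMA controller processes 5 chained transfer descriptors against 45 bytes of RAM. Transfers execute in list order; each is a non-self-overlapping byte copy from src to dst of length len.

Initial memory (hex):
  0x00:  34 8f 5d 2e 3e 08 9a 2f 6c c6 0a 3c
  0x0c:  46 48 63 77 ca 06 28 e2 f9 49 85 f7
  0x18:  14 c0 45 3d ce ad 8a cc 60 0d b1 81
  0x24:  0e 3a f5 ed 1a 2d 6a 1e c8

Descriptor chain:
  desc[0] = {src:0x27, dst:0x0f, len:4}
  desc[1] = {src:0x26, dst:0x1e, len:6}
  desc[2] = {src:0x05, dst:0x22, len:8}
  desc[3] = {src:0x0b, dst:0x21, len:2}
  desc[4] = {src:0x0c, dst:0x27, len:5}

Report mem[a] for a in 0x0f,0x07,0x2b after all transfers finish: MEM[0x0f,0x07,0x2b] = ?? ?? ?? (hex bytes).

  after D0: wrote 4B at 0x0f = ed1a2d6a
  after D1: wrote 6B at 0x1e = f5ed1a2d6a1e
  after D2: wrote 8B at 0x22 = 089a2f6cc60a3c46
  after D3: wrote 2B at 0x21 = 3c46
  after D4: wrote 5B at 0x27 = 464863ed1a
query mem[0x0f]=0xed, mem[0x07]=0x2f, mem[0x2b]=0x1a

MEM[0x0f,0x07,0x2b] = ed 2f 1a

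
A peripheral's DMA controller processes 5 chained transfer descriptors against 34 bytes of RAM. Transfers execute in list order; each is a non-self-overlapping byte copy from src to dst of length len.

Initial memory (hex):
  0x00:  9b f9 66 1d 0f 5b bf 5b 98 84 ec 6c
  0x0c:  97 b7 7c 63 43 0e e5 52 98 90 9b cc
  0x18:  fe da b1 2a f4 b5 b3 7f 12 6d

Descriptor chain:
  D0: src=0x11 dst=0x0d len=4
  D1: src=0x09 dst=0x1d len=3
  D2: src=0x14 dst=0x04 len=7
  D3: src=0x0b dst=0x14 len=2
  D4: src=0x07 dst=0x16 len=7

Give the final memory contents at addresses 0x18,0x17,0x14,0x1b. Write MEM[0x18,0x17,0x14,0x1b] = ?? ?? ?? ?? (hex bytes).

#0 dst[0x0d+4] := {0x0e,0xe5,0x52,0x98}
#1 dst[0x1d+3] := {0x84,0xec,0x6c}
#2 dst[0x04+7] := {0x98,0x90,0x9b,0xcc,0xfe,0xda,0xb1}
#3 dst[0x14+2] := {0x6c,0x97}
#4 dst[0x16+7] := {0xcc,0xfe,0xda,0xb1,0x6c,0x97,0x0e}
query mem[0x18]=0xda, mem[0x17]=0xfe, mem[0x14]=0x6c, mem[0x1b]=0x97

MEM[0x18,0x17,0x14,0x1b] = da fe 6c 97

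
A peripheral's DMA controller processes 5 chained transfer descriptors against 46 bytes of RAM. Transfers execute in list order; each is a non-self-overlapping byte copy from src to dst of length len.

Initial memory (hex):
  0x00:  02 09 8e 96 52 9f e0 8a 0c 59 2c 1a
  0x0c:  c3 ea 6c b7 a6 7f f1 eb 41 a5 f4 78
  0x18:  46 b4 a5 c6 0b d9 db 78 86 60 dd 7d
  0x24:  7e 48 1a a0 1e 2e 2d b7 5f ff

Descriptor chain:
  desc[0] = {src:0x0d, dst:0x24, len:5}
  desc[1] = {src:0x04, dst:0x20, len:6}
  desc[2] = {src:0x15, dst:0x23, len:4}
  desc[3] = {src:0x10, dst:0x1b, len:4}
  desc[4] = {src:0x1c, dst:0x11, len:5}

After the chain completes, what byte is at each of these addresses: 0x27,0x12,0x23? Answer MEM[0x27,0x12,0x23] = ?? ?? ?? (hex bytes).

MEM[0x27,0x12,0x23] = a6 f1 a5

[0] 0x0d->0x24 len=5 : ea 6c b7 a6 7f
[1] 0x04->0x20 len=6 : 52 9f e0 8a 0c 59
[2] 0x15->0x23 len=4 : a5 f4 78 46
[3] 0x10->0x1b len=4 : a6 7f f1 eb
[4] 0x1c->0x11 len=5 : 7f f1 eb 78 52
query mem[0x27]=0xa6, mem[0x12]=0xf1, mem[0x23]=0xa5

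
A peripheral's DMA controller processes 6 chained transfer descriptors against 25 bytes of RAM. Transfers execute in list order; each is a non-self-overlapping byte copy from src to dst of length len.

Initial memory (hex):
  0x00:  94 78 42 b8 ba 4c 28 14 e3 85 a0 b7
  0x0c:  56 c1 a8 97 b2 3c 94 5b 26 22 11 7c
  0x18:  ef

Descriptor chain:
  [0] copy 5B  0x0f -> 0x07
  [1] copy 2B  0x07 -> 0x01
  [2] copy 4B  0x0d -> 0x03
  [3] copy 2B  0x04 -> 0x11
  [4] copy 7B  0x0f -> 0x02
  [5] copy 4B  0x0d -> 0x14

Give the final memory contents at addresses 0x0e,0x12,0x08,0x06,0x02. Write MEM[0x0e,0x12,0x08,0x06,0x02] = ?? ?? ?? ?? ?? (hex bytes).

MEM[0x0e,0x12,0x08,0x06,0x02] = a8 97 22 5b 97

[0] 0x0f->0x07 len=5 : 97 b2 3c 94 5b
[1] 0x07->0x01 len=2 : 97 b2
[2] 0x0d->0x03 len=4 : c1 a8 97 b2
[3] 0x04->0x11 len=2 : a8 97
[4] 0x0f->0x02 len=7 : 97 b2 a8 97 5b 26 22
[5] 0x0d->0x14 len=4 : c1 a8 97 b2
query mem[0x0e]=0xa8, mem[0x12]=0x97, mem[0x08]=0x22, mem[0x06]=0x5b, mem[0x02]=0x97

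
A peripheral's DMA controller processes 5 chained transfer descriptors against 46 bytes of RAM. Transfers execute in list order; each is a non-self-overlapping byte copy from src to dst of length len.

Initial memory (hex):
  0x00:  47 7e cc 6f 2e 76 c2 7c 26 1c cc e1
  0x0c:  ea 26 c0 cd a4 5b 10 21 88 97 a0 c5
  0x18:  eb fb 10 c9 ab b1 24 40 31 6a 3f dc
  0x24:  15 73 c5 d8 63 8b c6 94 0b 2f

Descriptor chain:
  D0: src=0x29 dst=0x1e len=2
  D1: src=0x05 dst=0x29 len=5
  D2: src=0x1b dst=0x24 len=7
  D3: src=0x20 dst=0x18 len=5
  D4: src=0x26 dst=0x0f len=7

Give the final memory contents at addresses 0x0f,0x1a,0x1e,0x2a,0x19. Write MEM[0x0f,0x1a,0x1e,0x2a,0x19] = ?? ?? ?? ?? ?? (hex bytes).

  after D0: wrote 2B at 0x1e = 8bc6
  after D1: wrote 5B at 0x29 = 76c27c261c
  after D2: wrote 7B at 0x24 = c9abb18bc6316a
  after D3: wrote 5B at 0x18 = 316a3fdcc9
  after D4: wrote 7B at 0x0f = b18bc6316a7c26
query mem[0x0f]=0xb1, mem[0x1a]=0x3f, mem[0x1e]=0x8b, mem[0x2a]=0x6a, mem[0x19]=0x6a

MEM[0x0f,0x1a,0x1e,0x2a,0x19] = b1 3f 8b 6a 6a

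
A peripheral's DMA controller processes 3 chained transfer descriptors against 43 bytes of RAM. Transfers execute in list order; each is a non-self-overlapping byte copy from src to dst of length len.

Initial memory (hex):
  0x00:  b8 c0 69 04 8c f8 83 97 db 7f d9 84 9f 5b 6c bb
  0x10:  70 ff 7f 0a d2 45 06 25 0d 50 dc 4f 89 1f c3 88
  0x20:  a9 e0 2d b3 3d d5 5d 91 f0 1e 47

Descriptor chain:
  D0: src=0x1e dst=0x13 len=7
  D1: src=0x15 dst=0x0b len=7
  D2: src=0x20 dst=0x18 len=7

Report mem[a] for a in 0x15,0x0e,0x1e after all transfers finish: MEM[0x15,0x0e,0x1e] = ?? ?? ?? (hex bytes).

MEM[0x15,0x0e,0x1e] = a9 b3 5d

  after D0: wrote 7B at 0x13 = c388a9e02db33d
  after D1: wrote 7B at 0x0b = a9e02db33ddc4f
  after D2: wrote 7B at 0x18 = a9e02db33dd55d
query mem[0x15]=0xa9, mem[0x0e]=0xb3, mem[0x1e]=0x5d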